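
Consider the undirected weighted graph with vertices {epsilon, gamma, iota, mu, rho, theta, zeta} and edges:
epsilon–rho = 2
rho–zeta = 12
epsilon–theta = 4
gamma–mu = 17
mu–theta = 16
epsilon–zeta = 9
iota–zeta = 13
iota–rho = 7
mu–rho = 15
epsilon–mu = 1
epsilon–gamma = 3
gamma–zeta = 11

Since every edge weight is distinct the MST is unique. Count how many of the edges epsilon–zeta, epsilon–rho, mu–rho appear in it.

2

Kruskal: consider edges lightest-first.
epsilon–mu (1): add. Components now {epsilon,mu} {rho} {zeta} {theta} {iota} {gamma}
epsilon–rho (2): add. Components now {epsilon,mu,rho} {zeta} {theta} {iota} {gamma}
epsilon–gamma (3): add. Components now {epsilon,gamma,mu,rho} {zeta} {theta} {iota}
epsilon–theta (4): add. Components now {epsilon,gamma,mu,rho,theta} {zeta} {iota}
iota–rho (7): add. Components now {epsilon,gamma,iota,mu,rho,theta} {zeta}
epsilon–zeta (9): add. Components now {epsilon,gamma,iota,mu,rho,theta,zeta}
MST edge set: {epsilon–mu, epsilon–rho, epsilon–gamma, epsilon–theta, iota–rho, epsilon–zeta}.
Of the listed edges, {epsilon–zeta, epsilon–rho} are in the MST → 2.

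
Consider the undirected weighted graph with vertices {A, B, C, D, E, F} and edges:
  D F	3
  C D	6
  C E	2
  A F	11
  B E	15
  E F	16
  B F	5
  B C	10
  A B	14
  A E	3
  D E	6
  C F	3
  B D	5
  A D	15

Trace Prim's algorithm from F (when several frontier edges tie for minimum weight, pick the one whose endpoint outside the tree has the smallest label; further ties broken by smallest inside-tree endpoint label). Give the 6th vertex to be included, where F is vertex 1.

Grow the tree from F using Prim:
Step 1: frontier [C F 3, D F 3, B F 5, A F 11, E F 16] → take C F (3); add C.
Step 2: frontier [C E 2, C D 6, B C 10, D F 3, B F 5, A F 11, E F 16] → take C E (2); add E.
Step 3: frontier [C D 6, B C 10, A E 3, D E 6, B E 15, D F 3, B F 5, A F 11] → take A E (3); add A.
Step 4: frontier [A B 14, A D 15, C D 6, B C 10, D E 6, B E 15, D F 3, B F 5] → take D F (3); add D.
Step 5: frontier [A B 14, B C 10, B D 5, B E 15, B F 5] → take B D (5); add B.
Vertex order: F, C, E, A, D, B. The 6th vertex is B.

B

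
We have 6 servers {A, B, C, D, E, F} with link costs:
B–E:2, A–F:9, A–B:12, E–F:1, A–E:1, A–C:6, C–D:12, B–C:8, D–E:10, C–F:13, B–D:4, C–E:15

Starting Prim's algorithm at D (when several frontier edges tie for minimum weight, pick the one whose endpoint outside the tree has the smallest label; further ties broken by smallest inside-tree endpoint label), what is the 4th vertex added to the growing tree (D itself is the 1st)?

A

Prim's algorithm from D:
Step 1: cheapest edge leaving the tree is B–D (4); add B.
Step 2: cheapest edge leaving the tree is B–E (2); add E.
Step 3: cheapest edge leaving the tree is A–E (1); add A.
Step 4: cheapest edge leaving the tree is E–F (1); add F.
Step 5: cheapest edge leaving the tree is A–C (6); add C.
Vertex order: D, B, E, A, F, C. The 4th vertex is A.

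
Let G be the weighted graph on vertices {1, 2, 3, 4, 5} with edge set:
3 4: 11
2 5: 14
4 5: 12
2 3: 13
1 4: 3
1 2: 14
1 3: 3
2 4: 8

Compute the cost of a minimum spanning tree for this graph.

Sort edges by weight, then run Kruskal:
1 3 (3): add. Components now {1,3} {2} {4} {5}
1 4 (3): add. Components now {1,3,4} {2} {5}
2 4 (8): add. Components now {1,2,3,4} {5}
3 4 (11): skip — 3 and 4 already connected.
4 5 (12): add. Components now {1,2,3,4,5}
MST edges: 1 3, 1 4, 2 4, 4 5; total weight 3+3+8+12 = 26.

26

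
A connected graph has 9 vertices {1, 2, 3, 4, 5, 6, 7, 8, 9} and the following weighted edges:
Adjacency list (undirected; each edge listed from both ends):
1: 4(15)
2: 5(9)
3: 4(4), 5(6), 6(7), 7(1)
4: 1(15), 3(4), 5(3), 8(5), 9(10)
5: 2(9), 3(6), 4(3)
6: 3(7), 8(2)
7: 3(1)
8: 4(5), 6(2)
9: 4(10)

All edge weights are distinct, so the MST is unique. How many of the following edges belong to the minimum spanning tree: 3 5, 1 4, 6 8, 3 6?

Kruskal's algorithm — process edges by increasing weight (ties by edge label):
3 7 (1): add — endpoints in different components.
6 8 (2): add — endpoints in different components.
4 5 (3): add — endpoints in different components.
3 4 (4): add — endpoints in different components.
4 8 (5): add — endpoints in different components.
3 5 (6): skip — 3 and 5 already connected.
3 6 (7): skip — 3 and 6 already connected.
2 5 (9): add — endpoints in different components.
4 9 (10): add — endpoints in different components.
1 4 (15): add — endpoints in different components.
MST edge set: {3 7, 6 8, 4 5, 3 4, 4 8, 2 5, 4 9, 1 4}.
Of the listed edges, {1 4, 6 8} are in the MST → 2.

2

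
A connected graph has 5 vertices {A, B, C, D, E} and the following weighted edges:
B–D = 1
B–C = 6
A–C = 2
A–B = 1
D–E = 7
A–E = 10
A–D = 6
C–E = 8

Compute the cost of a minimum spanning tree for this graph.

11

Prim's algorithm from D:
Step 1: cheapest edge leaving the tree is B–D (1); add B.
Step 2: cheapest edge leaving the tree is A–B (1); add A.
Step 3: cheapest edge leaving the tree is A–C (2); add C.
Step 4: cheapest edge leaving the tree is D–E (7); add E.
MST edges: B–D, A–B, A–C, D–E; total weight 1+1+2+7 = 11.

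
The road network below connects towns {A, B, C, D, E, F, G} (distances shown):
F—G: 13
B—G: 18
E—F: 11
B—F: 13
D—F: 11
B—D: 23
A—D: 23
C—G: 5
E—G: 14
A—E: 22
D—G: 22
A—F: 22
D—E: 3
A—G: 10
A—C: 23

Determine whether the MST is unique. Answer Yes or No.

Kruskal: consider edges lightest-first.
D—E (3): add. Components now {A} {B} {C} {D,E} {F} {G}
C—G (5): add. Components now {A} {B} {C,G} {D,E} {F}
A—G (10): add. Components now {A,C,G} {B} {D,E} {F}
D—F (11): add. Components now {A,C,G} {B} {D,E,F}
E—F (11): skip — E and F already connected.
B—F (13): add. Components now {A,C,G} {B,D,E,F}
F—G (13): add. Components now {A,B,C,D,E,F,G}
Non-tree edge E—F has weight 11, equal to the heaviest edge on its tree cycle — swapping gives another MST of the same weight. Not unique.

No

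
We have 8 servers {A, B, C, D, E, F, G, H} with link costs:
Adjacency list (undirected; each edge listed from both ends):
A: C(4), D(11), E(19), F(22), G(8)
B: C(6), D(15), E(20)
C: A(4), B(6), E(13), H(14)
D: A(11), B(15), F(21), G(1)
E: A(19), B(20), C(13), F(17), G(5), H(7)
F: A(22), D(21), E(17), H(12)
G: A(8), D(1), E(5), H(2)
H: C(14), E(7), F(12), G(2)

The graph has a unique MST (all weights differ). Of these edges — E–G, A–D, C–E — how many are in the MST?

Kruskal: consider edges lightest-first.
D–G (1): add — endpoints in different components.
G–H (2): add — endpoints in different components.
A–C (4): add — endpoints in different components.
E–G (5): add — endpoints in different components.
B–C (6): add — endpoints in different components.
E–H (7): skip — E and H already connected.
A–G (8): add — endpoints in different components.
A–D (11): skip — A and D already connected.
F–H (12): add — endpoints in different components.
MST edge set: {D–G, G–H, A–C, E–G, B–C, A–G, F–H}.
Of the listed edges, {E–G} are in the MST → 1.

1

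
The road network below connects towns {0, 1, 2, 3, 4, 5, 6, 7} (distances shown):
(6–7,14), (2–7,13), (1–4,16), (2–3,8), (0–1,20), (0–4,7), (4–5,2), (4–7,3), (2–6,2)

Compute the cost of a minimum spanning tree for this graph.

51

Grow the tree from 5 using Prim:
Step 1: cheapest edge leaving the tree is 4–5 (2); add 4.
Step 2: cheapest edge leaving the tree is 4–7 (3); add 7.
Step 3: cheapest edge leaving the tree is 0–4 (7); add 0.
Step 4: cheapest edge leaving the tree is 2–7 (13); add 2.
Step 5: cheapest edge leaving the tree is 2–6 (2); add 6.
Step 6: cheapest edge leaving the tree is 2–3 (8); add 3.
Step 7: cheapest edge leaving the tree is 1–4 (16); add 1.
MST edges: 4–5, 4–7, 0–4, 2–7, 2–6, 2–3, 1–4; total weight 2+3+7+13+2+8+16 = 51.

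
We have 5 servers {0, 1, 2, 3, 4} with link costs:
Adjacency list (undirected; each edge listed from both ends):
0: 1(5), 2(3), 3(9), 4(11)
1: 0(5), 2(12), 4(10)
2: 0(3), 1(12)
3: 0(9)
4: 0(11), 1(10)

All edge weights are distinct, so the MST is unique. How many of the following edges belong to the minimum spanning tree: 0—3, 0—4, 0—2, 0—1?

3

Kruskal: consider edges lightest-first.
0—2 (3): add — endpoints in different components.
0—1 (5): add — endpoints in different components.
0—3 (9): add — endpoints in different components.
1—4 (10): add — endpoints in different components.
MST edge set: {0—2, 0—1, 0—3, 1—4}.
Of the listed edges, {0—3, 0—2, 0—1} are in the MST → 3.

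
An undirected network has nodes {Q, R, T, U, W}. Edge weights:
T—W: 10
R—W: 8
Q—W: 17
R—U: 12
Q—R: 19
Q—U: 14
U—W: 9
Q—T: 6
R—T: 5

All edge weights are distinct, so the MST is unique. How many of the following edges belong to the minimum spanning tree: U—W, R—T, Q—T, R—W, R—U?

4

Kruskal: consider edges lightest-first.
R—T (5): add. Components now {W} {R,T} {Q} {U}
Q—T (6): add. Components now {W} {Q,R,T} {U}
R—W (8): add. Components now {Q,R,T,W} {U}
U—W (9): add. Components now {Q,R,T,U,W}
MST edge set: {R—T, Q—T, R—W, U—W}.
Of the listed edges, {U—W, R—T, Q—T, R—W} are in the MST → 4.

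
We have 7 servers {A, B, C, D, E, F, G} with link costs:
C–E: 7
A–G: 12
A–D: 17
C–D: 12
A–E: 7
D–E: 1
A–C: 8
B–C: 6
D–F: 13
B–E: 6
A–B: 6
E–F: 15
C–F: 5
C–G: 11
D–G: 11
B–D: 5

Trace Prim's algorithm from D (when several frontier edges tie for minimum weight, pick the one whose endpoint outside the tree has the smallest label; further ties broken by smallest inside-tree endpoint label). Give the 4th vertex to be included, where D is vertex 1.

A

Grow the tree from D using Prim:
Step 1: cheapest edge leaving the tree is D–E (1); add E.
Step 2: cheapest edge leaving the tree is B–D (5); add B.
Step 3: cheapest edge leaving the tree is A–B (6); add A.
Step 4: cheapest edge leaving the tree is B–C (6); add C.
Step 5: cheapest edge leaving the tree is C–F (5); add F.
Step 6: cheapest edge leaving the tree is C–G (11); add G.
Vertex order: D, E, B, A, C, F, G. The 4th vertex is A.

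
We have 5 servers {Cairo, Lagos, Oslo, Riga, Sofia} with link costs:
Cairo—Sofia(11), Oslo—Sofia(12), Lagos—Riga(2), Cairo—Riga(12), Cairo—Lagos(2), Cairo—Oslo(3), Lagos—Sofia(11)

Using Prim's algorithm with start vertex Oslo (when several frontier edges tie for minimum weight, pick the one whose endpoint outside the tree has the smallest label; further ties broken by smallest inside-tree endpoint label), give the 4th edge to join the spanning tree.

Cairo-Sofia

Prim's algorithm from Oslo:
Step 1: frontier [Cairo—Oslo 3, Oslo—Sofia 12] → take Cairo—Oslo (3); add Cairo.
Step 2: frontier [Cairo—Lagos 2, Cairo—Sofia 11, Cairo—Riga 12, Oslo—Sofia 12] → take Cairo—Lagos (2); add Lagos.
Step 3: frontier [Cairo—Sofia 11, Cairo—Riga 12, Lagos—Riga 2, Lagos—Sofia 11, Oslo—Sofia 12] → take Lagos—Riga (2); add Riga.
Step 4: frontier [Cairo—Sofia 11, Lagos—Sofia 11, Oslo—Sofia 12] → take Cairo—Sofia (11); add Sofia.
The 4th edge added is Cairo—Sofia.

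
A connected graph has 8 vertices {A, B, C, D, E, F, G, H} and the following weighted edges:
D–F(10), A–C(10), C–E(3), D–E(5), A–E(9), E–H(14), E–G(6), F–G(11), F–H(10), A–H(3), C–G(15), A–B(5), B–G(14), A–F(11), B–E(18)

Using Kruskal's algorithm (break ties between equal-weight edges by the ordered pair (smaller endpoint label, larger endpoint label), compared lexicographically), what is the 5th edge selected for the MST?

Sort edges by weight, then run Kruskal:
A–H (3): add — endpoints in different components.
C–E (3): add — endpoints in different components.
A–B (5): add — endpoints in different components.
D–E (5): add — endpoints in different components.
E–G (6): add — endpoints in different components.
A–E (9): add — endpoints in different components.
A–C (10): skip — A and C already connected.
D–F (10): add — endpoints in different components.
The 5th edge added is E–G.

E-G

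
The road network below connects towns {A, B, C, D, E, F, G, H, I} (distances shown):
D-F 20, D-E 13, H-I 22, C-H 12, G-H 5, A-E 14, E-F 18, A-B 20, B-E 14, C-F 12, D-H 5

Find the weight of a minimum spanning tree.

97

Prim, starting at B.
Step 1: frontier [B-E 14, A-B 20] → take B-E (14); add E.
Step 2: frontier [A-B 20, D-E 13, A-E 14, E-F 18] → take D-E (13); add D.
Step 3: frontier [A-B 20, D-H 5, D-F 20, A-E 14, E-F 18] → take D-H (5); add H.
Step 4: frontier [A-B 20, D-F 20, A-E 14, E-F 18, G-H 5, C-H 12, H-I 22] → take G-H (5); add G.
Step 5: frontier [A-B 20, D-F 20, A-E 14, E-F 18, C-H 12, H-I 22] → take C-H (12); add C.
Step 6: frontier [A-B 20, C-F 12, D-F 20, A-E 14, E-F 18, H-I 22] → take C-F (12); add F.
Step 7: frontier [A-B 20, A-E 14, H-I 22] → take A-E (14); add A.
Step 8: frontier [H-I 22] → take H-I (22); add I.
MST edges: B-E, D-E, D-H, G-H, C-H, C-F, A-E, H-I; total weight 14+13+5+5+12+12+14+22 = 97.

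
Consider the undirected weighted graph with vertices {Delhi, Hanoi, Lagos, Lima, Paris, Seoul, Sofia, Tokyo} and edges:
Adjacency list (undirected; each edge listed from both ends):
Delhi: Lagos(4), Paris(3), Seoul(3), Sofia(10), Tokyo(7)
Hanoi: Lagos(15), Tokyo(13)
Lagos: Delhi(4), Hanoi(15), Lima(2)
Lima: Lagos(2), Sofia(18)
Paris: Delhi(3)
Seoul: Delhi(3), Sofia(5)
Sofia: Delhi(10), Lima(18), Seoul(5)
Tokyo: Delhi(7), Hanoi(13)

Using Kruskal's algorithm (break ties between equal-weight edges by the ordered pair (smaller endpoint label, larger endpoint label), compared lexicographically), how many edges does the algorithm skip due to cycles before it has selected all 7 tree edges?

Kruskal's algorithm — process edges by increasing weight (ties by edge label):
Lagos Lima (2): add — endpoints in different components.
Delhi Paris (3): add — endpoints in different components.
Delhi Seoul (3): add — endpoints in different components.
Delhi Lagos (4): add — endpoints in different components.
Seoul Sofia (5): add — endpoints in different components.
Delhi Tokyo (7): add — endpoints in different components.
Delhi Sofia (10): skip — Sofia and Delhi already connected.
Hanoi Tokyo (13): add — endpoints in different components.
Edges rejected before the tree was complete: 1.

1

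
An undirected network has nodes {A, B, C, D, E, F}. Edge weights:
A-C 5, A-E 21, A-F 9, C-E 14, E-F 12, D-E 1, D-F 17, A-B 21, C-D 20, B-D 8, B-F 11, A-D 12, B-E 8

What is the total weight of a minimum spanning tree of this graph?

Kruskal's algorithm — process edges by increasing weight (ties by edge label):
D-E (1): add — endpoints in different components.
A-C (5): add — endpoints in different components.
B-D (8): add — endpoints in different components.
B-E (8): skip — B and E already connected.
A-F (9): add — endpoints in different components.
B-F (11): add — endpoints in different components.
MST edges: D-E, A-C, B-D, A-F, B-F; total weight 1+5+8+9+11 = 34.

34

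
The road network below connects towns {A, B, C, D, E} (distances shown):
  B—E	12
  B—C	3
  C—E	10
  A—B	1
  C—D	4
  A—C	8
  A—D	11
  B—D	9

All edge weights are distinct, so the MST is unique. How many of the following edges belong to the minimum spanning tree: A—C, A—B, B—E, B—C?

Kruskal: consider edges lightest-first.
A—B (1): add — endpoints in different components.
B—C (3): add — endpoints in different components.
C—D (4): add — endpoints in different components.
A—C (8): skip — A and C already connected.
B—D (9): skip — B and D already connected.
C—E (10): add — endpoints in different components.
MST edge set: {A—B, B—C, C—D, C—E}.
Of the listed edges, {A—B, B—C} are in the MST → 2.

2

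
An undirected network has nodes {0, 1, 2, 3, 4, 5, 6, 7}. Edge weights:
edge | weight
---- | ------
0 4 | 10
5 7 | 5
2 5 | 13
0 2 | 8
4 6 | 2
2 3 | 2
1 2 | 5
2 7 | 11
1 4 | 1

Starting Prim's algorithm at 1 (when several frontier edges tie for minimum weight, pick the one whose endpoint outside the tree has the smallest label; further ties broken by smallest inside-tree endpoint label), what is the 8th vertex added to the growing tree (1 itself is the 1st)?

5

Prim's algorithm from 1:
Step 1: frontier [1 4 1, 1 2 5] → take 1 4 (1); add 4.
Step 2: frontier [1 2 5, 4 6 2, 0 4 10] → take 4 6 (2); add 6.
Step 3: frontier [1 2 5, 0 4 10] → take 1 2 (5); add 2.
Step 4: frontier [2 3 2, 0 2 8, 2 7 11, 2 5 13, 0 4 10] → take 2 3 (2); add 3.
Step 5: frontier [0 2 8, 2 7 11, 2 5 13, 0 4 10] → take 0 2 (8); add 0.
Step 6: frontier [2 7 11, 2 5 13] → take 2 7 (11); add 7.
Step 7: frontier [2 5 13, 5 7 5] → take 5 7 (5); add 5.
Vertex order: 1, 4, 6, 2, 3, 0, 7, 5. The 8th vertex is 5.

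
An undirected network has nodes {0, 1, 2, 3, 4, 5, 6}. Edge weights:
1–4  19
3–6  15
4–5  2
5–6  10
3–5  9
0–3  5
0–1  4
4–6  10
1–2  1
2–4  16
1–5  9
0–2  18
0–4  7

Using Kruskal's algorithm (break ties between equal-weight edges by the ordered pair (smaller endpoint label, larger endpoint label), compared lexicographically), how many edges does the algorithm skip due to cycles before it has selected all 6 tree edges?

2

Sort edges by weight, then run Kruskal:
1–2 (1): add — endpoints in different components.
4–5 (2): add — endpoints in different components.
0–1 (4): add — endpoints in different components.
0–3 (5): add — endpoints in different components.
0–4 (7): add — endpoints in different components.
1–5 (9): skip — 1 and 5 already connected.
3–5 (9): skip — 3 and 5 already connected.
4–6 (10): add — endpoints in different components.
Edges rejected before the tree was complete: 2.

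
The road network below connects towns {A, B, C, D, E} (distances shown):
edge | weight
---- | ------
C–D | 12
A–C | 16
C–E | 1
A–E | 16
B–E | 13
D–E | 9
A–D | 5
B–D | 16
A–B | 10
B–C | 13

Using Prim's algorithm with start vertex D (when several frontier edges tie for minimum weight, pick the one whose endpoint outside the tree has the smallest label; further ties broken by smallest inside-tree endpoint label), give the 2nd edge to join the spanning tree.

Prim's algorithm from D:
Step 1: frontier [A–D 5, D–E 9, C–D 12, B–D 16] → take A–D (5); add A.
Step 2: frontier [A–B 10, A–C 16, A–E 16, D–E 9, C–D 12, B–D 16] → take D–E (9); add E.
Step 3: frontier [A–B 10, A–C 16, C–D 12, B–D 16, C–E 1, B–E 13] → take C–E (1); add C.
Step 4: frontier [A–B 10, B–C 13, B–D 16, B–E 13] → take A–B (10); add B.
The 2nd edge added is D–E.

D-E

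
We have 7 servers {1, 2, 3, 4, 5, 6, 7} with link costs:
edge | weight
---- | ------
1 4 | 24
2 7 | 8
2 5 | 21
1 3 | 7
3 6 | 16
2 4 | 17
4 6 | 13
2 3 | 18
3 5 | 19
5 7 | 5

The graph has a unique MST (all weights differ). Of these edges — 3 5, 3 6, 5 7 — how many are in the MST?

2

Sort edges by weight, then run Kruskal:
5 7 (5): add. Components now {1} {2} {3} {4} {5,7} {6}
1 3 (7): add. Components now {1,3} {2} {4} {5,7} {6}
2 7 (8): add. Components now {1,3} {2,5,7} {4} {6}
4 6 (13): add. Components now {1,3} {2,5,7} {4,6}
3 6 (16): add. Components now {1,3,4,6} {2,5,7}
2 4 (17): add. Components now {1,2,3,4,5,6,7}
MST edge set: {5 7, 1 3, 2 7, 4 6, 3 6, 2 4}.
Of the listed edges, {3 6, 5 7} are in the MST → 2.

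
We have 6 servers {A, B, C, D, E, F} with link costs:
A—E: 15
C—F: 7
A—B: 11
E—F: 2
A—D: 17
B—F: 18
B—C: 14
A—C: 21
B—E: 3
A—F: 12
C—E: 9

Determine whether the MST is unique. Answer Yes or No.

Kruskal's algorithm — process edges by increasing weight (ties by edge label):
E—F (2): add — endpoints in different components.
B—E (3): add — endpoints in different components.
C—F (7): add — endpoints in different components.
C—E (9): skip — C and E already connected.
A—B (11): add — endpoints in different components.
A—F (12): skip — A and F already connected.
B—C (14): skip — B and C already connected.
A—E (15): skip — A and E already connected.
A—D (17): add — endpoints in different components.
Every non-tree edge has weight strictly greater than the heaviest edge on the tree path between its endpoints, so the MST is unique.

Yes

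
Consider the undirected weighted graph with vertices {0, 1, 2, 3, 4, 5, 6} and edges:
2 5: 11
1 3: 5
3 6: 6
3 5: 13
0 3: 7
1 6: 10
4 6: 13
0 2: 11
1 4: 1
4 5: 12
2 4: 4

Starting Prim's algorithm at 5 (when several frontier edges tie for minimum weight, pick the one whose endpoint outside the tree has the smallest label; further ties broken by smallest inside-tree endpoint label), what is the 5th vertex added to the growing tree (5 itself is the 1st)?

Prim's algorithm from 5:
Step 1: frontier [2 5 11, 4 5 12, 3 5 13] → take 2 5 (11); add 2.
Step 2: frontier [2 4 4, 0 2 11, 4 5 12, 3 5 13] → take 2 4 (4); add 4.
Step 3: frontier [0 2 11, 1 4 1, 4 6 13, 3 5 13] → take 1 4 (1); add 1.
Step 4: frontier [1 3 5, 1 6 10, 0 2 11, 4 6 13, 3 5 13] → take 1 3 (5); add 3.
Step 5: frontier [1 6 10, 0 2 11, 3 6 6, 0 3 7, 4 6 13] → take 3 6 (6); add 6.
Step 6: frontier [0 2 11, 0 3 7] → take 0 3 (7); add 0.
Vertex order: 5, 2, 4, 1, 3, 6, 0. The 5th vertex is 3.

3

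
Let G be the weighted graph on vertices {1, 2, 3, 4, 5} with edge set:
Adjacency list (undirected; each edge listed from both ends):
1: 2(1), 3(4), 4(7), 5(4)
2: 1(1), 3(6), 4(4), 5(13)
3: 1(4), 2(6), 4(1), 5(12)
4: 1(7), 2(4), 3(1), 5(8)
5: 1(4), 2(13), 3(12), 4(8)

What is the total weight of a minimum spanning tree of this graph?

Grow the tree from 3 using Prim:
Step 1: cheapest edge leaving the tree is 3–4 (1); add 4.
Step 2: cheapest edge leaving the tree is 1–3 (4); add 1.
Step 3: cheapest edge leaving the tree is 1–2 (1); add 2.
Step 4: cheapest edge leaving the tree is 1–5 (4); add 5.
MST edges: 3–4, 1–3, 1–2, 1–5; total weight 1+4+1+4 = 10.

10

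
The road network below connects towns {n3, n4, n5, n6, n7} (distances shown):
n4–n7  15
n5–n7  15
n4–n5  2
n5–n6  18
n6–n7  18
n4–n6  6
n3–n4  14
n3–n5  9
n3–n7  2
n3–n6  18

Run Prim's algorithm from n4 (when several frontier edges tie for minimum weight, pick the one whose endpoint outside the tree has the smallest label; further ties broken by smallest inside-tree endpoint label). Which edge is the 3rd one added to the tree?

n3-n5

Prim's algorithm from n4:
Step 1: cheapest edge leaving the tree is n4–n5 (2); add n5.
Step 2: cheapest edge leaving the tree is n4–n6 (6); add n6.
Step 3: cheapest edge leaving the tree is n3–n5 (9); add n3.
Step 4: cheapest edge leaving the tree is n3–n7 (2); add n7.
The 3rd edge added is n3–n5.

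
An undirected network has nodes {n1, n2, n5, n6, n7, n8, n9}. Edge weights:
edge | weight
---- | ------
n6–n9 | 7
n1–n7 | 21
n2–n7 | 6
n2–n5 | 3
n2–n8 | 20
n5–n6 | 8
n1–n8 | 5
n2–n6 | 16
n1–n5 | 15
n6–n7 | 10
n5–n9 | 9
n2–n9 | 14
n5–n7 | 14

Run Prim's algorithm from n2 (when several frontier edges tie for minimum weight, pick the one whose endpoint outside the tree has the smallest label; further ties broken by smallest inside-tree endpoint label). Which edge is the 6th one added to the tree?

n1-n8

Prim's algorithm from n2:
Step 1: frontier [n2–n5 3, n2–n7 6, n2–n9 14, n2–n6 16, n2–n8 20] → take n2–n5 (3); add n5.
Step 2: frontier [n2–n7 6, n2–n9 14, n2–n6 16, n2–n8 20, n5–n6 8, n5–n9 9, n5–n7 14, n1–n5 15] → take n2–n7 (6); add n7.
Step 3: frontier [n2–n9 14, n2–n6 16, n2–n8 20, n5–n6 8, n5–n9 9, n1–n5 15, n6–n7 10, n1–n7 21] → take n5–n6 (8); add n6.
Step 4: frontier [n2–n9 14, n2–n8 20, n5–n9 9, n1–n5 15, n6–n9 7, n1–n7 21] → take n6–n9 (7); add n9.
Step 5: frontier [n2–n8 20, n1–n5 15, n1–n7 21] → take n1–n5 (15); add n1.
Step 6: frontier [n1–n8 5, n2–n8 20] → take n1–n8 (5); add n8.
The 6th edge added is n1–n8.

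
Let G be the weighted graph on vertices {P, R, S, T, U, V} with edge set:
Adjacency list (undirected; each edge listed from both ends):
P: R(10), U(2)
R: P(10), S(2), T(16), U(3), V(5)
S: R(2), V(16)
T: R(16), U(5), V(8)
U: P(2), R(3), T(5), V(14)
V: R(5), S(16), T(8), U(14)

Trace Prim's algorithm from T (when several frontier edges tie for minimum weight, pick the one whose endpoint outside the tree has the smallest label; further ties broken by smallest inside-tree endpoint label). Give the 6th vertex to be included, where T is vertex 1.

Grow the tree from T using Prim:
Step 1: cheapest edge leaving the tree is T U (5); add U.
Step 2: cheapest edge leaving the tree is P U (2); add P.
Step 3: cheapest edge leaving the tree is R U (3); add R.
Step 4: cheapest edge leaving the tree is R S (2); add S.
Step 5: cheapest edge leaving the tree is R V (5); add V.
Vertex order: T, U, P, R, S, V. The 6th vertex is V.

V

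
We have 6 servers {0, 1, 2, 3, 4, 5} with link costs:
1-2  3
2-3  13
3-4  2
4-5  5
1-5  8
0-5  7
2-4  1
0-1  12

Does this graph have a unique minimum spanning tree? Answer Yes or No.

Kruskal: consider edges lightest-first.
2-4 (1): add. Components now {0} {1} {2,4} {3} {5}
3-4 (2): add. Components now {0} {1} {2,3,4} {5}
1-2 (3): add. Components now {0} {1,2,3,4} {5}
4-5 (5): add. Components now {0} {1,2,3,4,5}
0-5 (7): add. Components now {0,1,2,3,4,5}
Every non-tree edge has weight strictly greater than the heaviest edge on the tree path between its endpoints, so the MST is unique.

Yes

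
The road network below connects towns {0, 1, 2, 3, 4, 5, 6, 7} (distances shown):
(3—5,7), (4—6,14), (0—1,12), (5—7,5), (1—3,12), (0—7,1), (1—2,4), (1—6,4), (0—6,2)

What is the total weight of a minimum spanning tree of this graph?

Prim, starting at 5.
Step 1: frontier [5—7 5, 3—5 7] → take 5—7 (5); add 7.
Step 2: frontier [3—5 7, 0—7 1] → take 0—7 (1); add 0.
Step 3: frontier [0—6 2, 0—1 12, 3—5 7] → take 0—6 (2); add 6.
Step 4: frontier [0—1 12, 3—5 7, 1—6 4, 4—6 14] → take 1—6 (4); add 1.
Step 5: frontier [1—2 4, 1—3 12, 3—5 7, 4—6 14] → take 1—2 (4); add 2.
Step 6: frontier [1—3 12, 3—5 7, 4—6 14] → take 3—5 (7); add 3.
Step 7: frontier [4—6 14] → take 4—6 (14); add 4.
MST edges: 5—7, 0—7, 0—6, 1—6, 1—2, 3—5, 4—6; total weight 5+1+2+4+4+7+14 = 37.

37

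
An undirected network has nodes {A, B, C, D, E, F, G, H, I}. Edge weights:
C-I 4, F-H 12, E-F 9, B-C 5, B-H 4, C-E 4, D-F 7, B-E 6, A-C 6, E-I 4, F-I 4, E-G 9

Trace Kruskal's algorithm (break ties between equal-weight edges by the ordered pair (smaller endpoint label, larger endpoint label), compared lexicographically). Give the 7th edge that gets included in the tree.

Kruskal's algorithm — process edges by increasing weight (ties by edge label):
B-H (4): add — endpoints in different components.
C-E (4): add — endpoints in different components.
C-I (4): add — endpoints in different components.
E-I (4): skip — E and I already connected.
F-I (4): add — endpoints in different components.
B-C (5): add — endpoints in different components.
A-C (6): add — endpoints in different components.
B-E (6): skip — B and E already connected.
D-F (7): add — endpoints in different components.
E-F (9): skip — E and F already connected.
E-G (9): add — endpoints in different components.
The 7th edge added is D-F.

D-F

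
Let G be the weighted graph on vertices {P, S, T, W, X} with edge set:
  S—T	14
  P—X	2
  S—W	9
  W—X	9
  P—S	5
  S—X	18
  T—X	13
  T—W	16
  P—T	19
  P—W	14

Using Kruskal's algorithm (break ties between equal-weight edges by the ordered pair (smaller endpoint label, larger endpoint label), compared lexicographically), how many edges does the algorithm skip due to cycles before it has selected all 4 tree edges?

Kruskal: consider edges lightest-first.
P—X (2): add. Components now {P,X} {W} {S} {T}
P—S (5): add. Components now {P,S,X} {W} {T}
S—W (9): add. Components now {P,S,W,X} {T}
W—X (9): skip — X and W already connected.
T—X (13): add. Components now {P,S,T,W,X}
Edges rejected before the tree was complete: 1.

1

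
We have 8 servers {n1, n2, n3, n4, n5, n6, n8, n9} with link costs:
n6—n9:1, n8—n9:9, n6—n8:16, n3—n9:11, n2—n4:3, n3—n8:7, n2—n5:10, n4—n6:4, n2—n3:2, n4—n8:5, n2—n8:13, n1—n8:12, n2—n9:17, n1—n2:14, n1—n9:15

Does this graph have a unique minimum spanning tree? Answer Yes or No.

Yes

Sort edges by weight, then run Kruskal:
n6—n9 (1): add — endpoints in different components.
n2—n3 (2): add — endpoints in different components.
n2—n4 (3): add — endpoints in different components.
n4—n6 (4): add — endpoints in different components.
n4—n8 (5): add — endpoints in different components.
n3—n8 (7): skip — n8 and n3 already connected.
n8—n9 (9): skip — n8 and n9 already connected.
n2—n5 (10): add — endpoints in different components.
n3—n9 (11): skip — n9 and n3 already connected.
n1—n8 (12): add — endpoints in different components.
Every non-tree edge has weight strictly greater than the heaviest edge on the tree path between its endpoints, so the MST is unique.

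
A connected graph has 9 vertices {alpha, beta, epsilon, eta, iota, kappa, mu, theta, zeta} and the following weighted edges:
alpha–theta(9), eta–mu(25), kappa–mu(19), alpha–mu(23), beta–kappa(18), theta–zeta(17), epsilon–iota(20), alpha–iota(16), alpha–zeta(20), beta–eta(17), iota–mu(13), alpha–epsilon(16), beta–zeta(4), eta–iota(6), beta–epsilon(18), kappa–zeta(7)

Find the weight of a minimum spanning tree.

88

Kruskal: consider edges lightest-first.
beta–zeta (4): add — endpoints in different components.
eta–iota (6): add — endpoints in different components.
kappa–zeta (7): add — endpoints in different components.
alpha–theta (9): add — endpoints in different components.
iota–mu (13): add — endpoints in different components.
alpha–epsilon (16): add — endpoints in different components.
alpha–iota (16): add — endpoints in different components.
beta–eta (17): add — endpoints in different components.
MST edges: beta–zeta, eta–iota, kappa–zeta, alpha–theta, iota–mu, alpha–epsilon, alpha–iota, beta–eta; total weight 4+6+7+9+13+16+16+17 = 88.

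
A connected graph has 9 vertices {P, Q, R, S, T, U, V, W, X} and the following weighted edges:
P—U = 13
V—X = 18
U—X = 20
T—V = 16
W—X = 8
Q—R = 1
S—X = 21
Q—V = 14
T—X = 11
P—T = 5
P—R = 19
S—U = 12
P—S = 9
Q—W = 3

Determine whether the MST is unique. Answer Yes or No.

Sort edges by weight, then run Kruskal:
Q—R (1): add — endpoints in different components.
Q—W (3): add — endpoints in different components.
P—T (5): add — endpoints in different components.
W—X (8): add — endpoints in different components.
P—S (9): add — endpoints in different components.
T—X (11): add — endpoints in different components.
S—U (12): add — endpoints in different components.
P—U (13): skip — U and P already connected.
Q—V (14): add — endpoints in different components.
Every non-tree edge has weight strictly greater than the heaviest edge on the tree path between its endpoints, so the MST is unique.

Yes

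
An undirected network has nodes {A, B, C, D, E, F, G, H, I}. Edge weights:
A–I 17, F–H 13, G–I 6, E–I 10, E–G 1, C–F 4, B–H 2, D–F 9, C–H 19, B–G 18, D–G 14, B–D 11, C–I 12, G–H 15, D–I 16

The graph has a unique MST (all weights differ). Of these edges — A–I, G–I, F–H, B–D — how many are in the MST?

3

Sort edges by weight, then run Kruskal:
E–G (1): add — endpoints in different components.
B–H (2): add — endpoints in different components.
C–F (4): add — endpoints in different components.
G–I (6): add — endpoints in different components.
D–F (9): add — endpoints in different components.
E–I (10): skip — E and I already connected.
B–D (11): add — endpoints in different components.
C–I (12): add — endpoints in different components.
F–H (13): skip — F and H already connected.
D–G (14): skip — D and G already connected.
G–H (15): skip — G and H already connected.
D–I (16): skip — D and I already connected.
A–I (17): add — endpoints in different components.
MST edge set: {E–G, B–H, C–F, G–I, D–F, B–D, C–I, A–I}.
Of the listed edges, {A–I, G–I, B–D} are in the MST → 3.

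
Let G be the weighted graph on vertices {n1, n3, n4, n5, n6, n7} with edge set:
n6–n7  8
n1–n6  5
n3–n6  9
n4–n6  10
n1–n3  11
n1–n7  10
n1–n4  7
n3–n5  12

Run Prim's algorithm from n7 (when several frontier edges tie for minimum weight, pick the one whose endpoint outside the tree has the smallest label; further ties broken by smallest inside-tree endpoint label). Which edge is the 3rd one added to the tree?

n1-n4

Prim's algorithm from n7:
Step 1: cheapest edge leaving the tree is n6–n7 (8); add n6.
Step 2: cheapest edge leaving the tree is n1–n6 (5); add n1.
Step 3: cheapest edge leaving the tree is n1–n4 (7); add n4.
Step 4: cheapest edge leaving the tree is n3–n6 (9); add n3.
Step 5: cheapest edge leaving the tree is n3–n5 (12); add n5.
The 3rd edge added is n1–n4.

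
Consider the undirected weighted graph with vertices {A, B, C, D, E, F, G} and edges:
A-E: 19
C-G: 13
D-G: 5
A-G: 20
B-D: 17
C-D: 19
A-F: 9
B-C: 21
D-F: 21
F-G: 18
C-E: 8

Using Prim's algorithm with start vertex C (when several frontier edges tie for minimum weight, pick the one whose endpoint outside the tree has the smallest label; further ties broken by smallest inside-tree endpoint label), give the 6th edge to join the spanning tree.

A-F

Prim's algorithm from C:
Step 1: frontier [C-E 8, C-G 13, C-D 19, B-C 21] → take C-E (8); add E.
Step 2: frontier [C-G 13, C-D 19, B-C 21, A-E 19] → take C-G (13); add G.
Step 3: frontier [C-D 19, B-C 21, A-E 19, D-G 5, F-G 18, A-G 20] → take D-G (5); add D.
Step 4: frontier [B-C 21, B-D 17, D-F 21, A-E 19, F-G 18, A-G 20] → take B-D (17); add B.
Step 5: frontier [D-F 21, A-E 19, F-G 18, A-G 20] → take F-G (18); add F.
Step 6: frontier [A-E 19, A-F 9, A-G 20] → take A-F (9); add A.
The 6th edge added is A-F.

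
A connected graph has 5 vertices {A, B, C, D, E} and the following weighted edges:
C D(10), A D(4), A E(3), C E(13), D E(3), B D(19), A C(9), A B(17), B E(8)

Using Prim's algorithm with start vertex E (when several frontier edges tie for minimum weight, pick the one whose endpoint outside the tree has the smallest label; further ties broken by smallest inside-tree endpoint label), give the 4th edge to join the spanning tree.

Prim's algorithm from E:
Step 1: cheapest edge leaving the tree is A E (3); add A.
Step 2: cheapest edge leaving the tree is D E (3); add D.
Step 3: cheapest edge leaving the tree is B E (8); add B.
Step 4: cheapest edge leaving the tree is A C (9); add C.
The 4th edge added is A C.

A-C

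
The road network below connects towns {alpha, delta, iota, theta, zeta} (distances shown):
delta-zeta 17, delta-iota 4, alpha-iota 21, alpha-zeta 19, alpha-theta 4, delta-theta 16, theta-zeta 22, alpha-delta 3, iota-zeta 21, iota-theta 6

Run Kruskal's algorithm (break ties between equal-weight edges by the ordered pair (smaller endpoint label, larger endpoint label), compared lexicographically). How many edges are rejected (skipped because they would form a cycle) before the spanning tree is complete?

2

Sort edges by weight, then run Kruskal:
alpha-delta (3): add — endpoints in different components.
alpha-theta (4): add — endpoints in different components.
delta-iota (4): add — endpoints in different components.
iota-theta (6): skip — theta and iota already connected.
delta-theta (16): skip — delta and theta already connected.
delta-zeta (17): add — endpoints in different components.
Edges rejected before the tree was complete: 2.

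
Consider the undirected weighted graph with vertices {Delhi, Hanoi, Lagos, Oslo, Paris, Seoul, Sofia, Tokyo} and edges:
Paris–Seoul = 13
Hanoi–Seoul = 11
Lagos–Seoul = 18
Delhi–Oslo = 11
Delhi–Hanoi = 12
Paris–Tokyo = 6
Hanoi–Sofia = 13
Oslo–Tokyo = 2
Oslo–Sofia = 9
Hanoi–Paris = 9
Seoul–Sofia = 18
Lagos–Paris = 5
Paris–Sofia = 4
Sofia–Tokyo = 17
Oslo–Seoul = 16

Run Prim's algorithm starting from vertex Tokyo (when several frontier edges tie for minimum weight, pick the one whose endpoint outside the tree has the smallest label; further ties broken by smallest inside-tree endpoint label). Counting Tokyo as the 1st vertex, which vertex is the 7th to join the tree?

Delhi

Grow the tree from Tokyo using Prim:
Step 1: cheapest edge leaving the tree is Oslo–Tokyo (2); add Oslo.
Step 2: cheapest edge leaving the tree is Paris–Tokyo (6); add Paris.
Step 3: cheapest edge leaving the tree is Paris–Sofia (4); add Sofia.
Step 4: cheapest edge leaving the tree is Lagos–Paris (5); add Lagos.
Step 5: cheapest edge leaving the tree is Hanoi–Paris (9); add Hanoi.
Step 6: cheapest edge leaving the tree is Delhi–Oslo (11); add Delhi.
Step 7: cheapest edge leaving the tree is Hanoi–Seoul (11); add Seoul.
Vertex order: Tokyo, Oslo, Paris, Sofia, Lagos, Hanoi, Delhi, Seoul. The 7th vertex is Delhi.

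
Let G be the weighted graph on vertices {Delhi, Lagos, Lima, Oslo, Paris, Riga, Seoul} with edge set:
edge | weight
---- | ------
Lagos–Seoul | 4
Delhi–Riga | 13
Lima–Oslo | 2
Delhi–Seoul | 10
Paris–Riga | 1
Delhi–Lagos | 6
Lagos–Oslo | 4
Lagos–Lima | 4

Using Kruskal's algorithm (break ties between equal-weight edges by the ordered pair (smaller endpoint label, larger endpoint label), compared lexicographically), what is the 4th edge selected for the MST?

Lagos-Seoul

Kruskal's algorithm — process edges by increasing weight (ties by edge label):
Paris–Riga (1): add — endpoints in different components.
Lima–Oslo (2): add — endpoints in different components.
Lagos–Lima (4): add — endpoints in different components.
Lagos–Oslo (4): skip — Lagos and Oslo already connected.
Lagos–Seoul (4): add — endpoints in different components.
Delhi–Lagos (6): add — endpoints in different components.
Delhi–Seoul (10): skip — Delhi and Seoul already connected.
Delhi–Riga (13): add — endpoints in different components.
The 4th edge added is Lagos–Seoul.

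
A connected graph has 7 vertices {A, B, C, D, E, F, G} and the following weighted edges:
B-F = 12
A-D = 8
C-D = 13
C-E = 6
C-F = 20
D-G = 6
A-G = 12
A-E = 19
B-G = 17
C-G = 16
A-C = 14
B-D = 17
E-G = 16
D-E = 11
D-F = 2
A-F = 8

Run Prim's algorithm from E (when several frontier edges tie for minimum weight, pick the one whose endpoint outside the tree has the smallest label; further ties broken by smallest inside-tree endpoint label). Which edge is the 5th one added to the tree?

Grow the tree from E using Prim:
Step 1: cheapest edge leaving the tree is C-E (6); add C.
Step 2: cheapest edge leaving the tree is D-E (11); add D.
Step 3: cheapest edge leaving the tree is D-F (2); add F.
Step 4: cheapest edge leaving the tree is D-G (6); add G.
Step 5: cheapest edge leaving the tree is A-D (8); add A.
Step 6: cheapest edge leaving the tree is B-F (12); add B.
The 5th edge added is A-D.

A-D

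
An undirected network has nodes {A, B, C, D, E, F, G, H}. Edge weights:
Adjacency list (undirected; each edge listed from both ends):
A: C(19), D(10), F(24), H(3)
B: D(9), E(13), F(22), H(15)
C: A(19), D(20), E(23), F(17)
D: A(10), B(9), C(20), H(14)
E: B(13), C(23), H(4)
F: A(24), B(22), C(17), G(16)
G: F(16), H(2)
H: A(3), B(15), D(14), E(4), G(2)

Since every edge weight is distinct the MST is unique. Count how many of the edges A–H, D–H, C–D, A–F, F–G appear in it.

Sort edges by weight, then run Kruskal:
G–H (2): add — endpoints in different components.
A–H (3): add — endpoints in different components.
E–H (4): add — endpoints in different components.
B–D (9): add — endpoints in different components.
A–D (10): add — endpoints in different components.
B–E (13): skip — B and E already connected.
D–H (14): skip — D and H already connected.
B–H (15): skip — B and H already connected.
F–G (16): add — endpoints in different components.
C–F (17): add — endpoints in different components.
MST edge set: {G–H, A–H, E–H, B–D, A–D, F–G, C–F}.
Of the listed edges, {A–H, F–G} are in the MST → 2.

2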